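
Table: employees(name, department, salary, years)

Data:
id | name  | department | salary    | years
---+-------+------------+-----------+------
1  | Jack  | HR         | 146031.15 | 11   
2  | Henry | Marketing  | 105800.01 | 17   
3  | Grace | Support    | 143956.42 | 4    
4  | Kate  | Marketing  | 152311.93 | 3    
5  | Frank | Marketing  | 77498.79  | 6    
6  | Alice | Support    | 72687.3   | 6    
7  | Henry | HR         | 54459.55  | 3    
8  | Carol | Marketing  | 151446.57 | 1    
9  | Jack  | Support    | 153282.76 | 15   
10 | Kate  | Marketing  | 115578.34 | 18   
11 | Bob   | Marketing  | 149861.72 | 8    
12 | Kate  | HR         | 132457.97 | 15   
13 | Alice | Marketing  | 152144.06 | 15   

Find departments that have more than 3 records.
SELECT department, COUNT(*) as cnt
FROM employees
GROUP BY department
HAVING COUNT(*) > 3

Result:
  Marketing: 7

Note: HAVING filters groups after aggregation, WHERE filters rows before.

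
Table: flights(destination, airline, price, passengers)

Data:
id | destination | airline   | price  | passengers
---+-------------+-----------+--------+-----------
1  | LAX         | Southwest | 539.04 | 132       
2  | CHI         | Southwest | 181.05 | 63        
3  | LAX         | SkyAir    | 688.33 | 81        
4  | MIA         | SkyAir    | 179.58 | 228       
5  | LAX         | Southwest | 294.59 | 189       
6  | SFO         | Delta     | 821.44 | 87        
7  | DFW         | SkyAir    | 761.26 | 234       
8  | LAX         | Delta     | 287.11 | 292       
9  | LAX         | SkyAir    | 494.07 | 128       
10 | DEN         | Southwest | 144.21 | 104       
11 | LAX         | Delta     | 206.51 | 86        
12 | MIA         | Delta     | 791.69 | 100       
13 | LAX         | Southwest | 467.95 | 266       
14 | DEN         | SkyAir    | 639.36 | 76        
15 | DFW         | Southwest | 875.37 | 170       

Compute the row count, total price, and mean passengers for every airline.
SELECT airline,
       COUNT(*) as cnt,
       SUM(price) as total_price,
       AVG(passengers) as avg_passengers
FROM flights
GROUP BY airline

Result:
  Delta: 4 records, 2106.75 total price, 141.25 avg passengers
  SkyAir: 5 records, 2762.60 total price, 149.40 avg passengers
  Southwest: 6 records, 2502.21 total price, 154.00 avg passengers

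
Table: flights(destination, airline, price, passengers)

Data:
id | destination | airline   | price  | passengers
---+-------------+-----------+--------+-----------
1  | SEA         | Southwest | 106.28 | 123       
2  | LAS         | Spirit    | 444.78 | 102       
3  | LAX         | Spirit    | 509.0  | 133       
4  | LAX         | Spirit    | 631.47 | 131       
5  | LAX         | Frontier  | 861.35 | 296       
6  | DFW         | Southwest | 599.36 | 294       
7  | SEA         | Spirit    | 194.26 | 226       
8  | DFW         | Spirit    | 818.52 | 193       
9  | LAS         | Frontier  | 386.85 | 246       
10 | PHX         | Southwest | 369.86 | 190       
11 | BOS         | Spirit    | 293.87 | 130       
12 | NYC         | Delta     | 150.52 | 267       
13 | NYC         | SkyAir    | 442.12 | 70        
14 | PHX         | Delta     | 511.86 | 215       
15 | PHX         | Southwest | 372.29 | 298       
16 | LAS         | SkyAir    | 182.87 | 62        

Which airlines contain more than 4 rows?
SELECT airline, COUNT(*) as cnt
FROM flights
GROUP BY airline
HAVING COUNT(*) > 4

Result:
  Spirit: 6

Note: HAVING filters groups after aggregation, WHERE filters rows before.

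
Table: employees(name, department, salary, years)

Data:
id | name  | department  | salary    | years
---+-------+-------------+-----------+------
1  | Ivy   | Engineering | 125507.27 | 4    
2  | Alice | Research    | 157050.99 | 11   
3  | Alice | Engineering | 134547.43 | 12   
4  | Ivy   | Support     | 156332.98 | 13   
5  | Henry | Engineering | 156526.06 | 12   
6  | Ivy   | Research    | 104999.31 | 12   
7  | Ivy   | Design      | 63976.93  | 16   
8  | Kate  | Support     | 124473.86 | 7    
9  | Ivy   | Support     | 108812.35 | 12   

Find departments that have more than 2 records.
SELECT department, COUNT(*) as cnt
FROM employees
GROUP BY department
HAVING COUNT(*) > 2

Result:
  Engineering: 3
  Support: 3

Note: HAVING filters groups after aggregation, WHERE filters rows before.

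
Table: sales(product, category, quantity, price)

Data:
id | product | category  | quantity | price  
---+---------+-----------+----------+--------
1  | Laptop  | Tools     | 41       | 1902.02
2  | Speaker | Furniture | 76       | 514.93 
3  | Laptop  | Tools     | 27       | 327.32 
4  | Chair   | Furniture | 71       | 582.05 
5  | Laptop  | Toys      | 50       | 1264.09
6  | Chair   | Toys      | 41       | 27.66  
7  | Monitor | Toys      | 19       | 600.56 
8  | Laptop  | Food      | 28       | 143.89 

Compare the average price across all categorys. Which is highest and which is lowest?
SELECT category, AVG(price)
FROM sales
GROUP BY category
ORDER BY AVG(price)

All groups:
  Food: 143.89
  Furniture: 548.49
  Toys: 630.77
  Tools: 1114.67

Highest: Tools (1114.67)
Lowest: Food (143.89)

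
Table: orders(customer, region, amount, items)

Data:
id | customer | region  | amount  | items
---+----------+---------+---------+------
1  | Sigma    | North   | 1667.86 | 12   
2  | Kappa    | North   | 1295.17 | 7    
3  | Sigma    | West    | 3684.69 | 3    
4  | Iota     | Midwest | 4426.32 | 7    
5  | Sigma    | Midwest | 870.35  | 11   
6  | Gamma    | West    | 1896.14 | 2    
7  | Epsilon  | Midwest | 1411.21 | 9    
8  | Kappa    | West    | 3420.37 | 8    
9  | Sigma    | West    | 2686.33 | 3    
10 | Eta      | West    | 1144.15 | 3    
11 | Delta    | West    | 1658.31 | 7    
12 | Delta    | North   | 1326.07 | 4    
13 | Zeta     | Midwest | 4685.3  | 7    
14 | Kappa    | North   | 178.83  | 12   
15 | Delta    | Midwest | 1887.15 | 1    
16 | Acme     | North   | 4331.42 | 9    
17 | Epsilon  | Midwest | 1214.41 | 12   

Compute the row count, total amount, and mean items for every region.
SELECT region,
       COUNT(*) as cnt,
       SUM(amount) as total_amount,
       AVG(items) as avg_items
FROM orders
GROUP BY region

Result:
  Midwest: 6 records, 14494.74 total amount, 7.83 avg items
  North: 5 records, 8799.35 total amount, 8.80 avg items
  West: 6 records, 14489.99 total amount, 4.33 avg items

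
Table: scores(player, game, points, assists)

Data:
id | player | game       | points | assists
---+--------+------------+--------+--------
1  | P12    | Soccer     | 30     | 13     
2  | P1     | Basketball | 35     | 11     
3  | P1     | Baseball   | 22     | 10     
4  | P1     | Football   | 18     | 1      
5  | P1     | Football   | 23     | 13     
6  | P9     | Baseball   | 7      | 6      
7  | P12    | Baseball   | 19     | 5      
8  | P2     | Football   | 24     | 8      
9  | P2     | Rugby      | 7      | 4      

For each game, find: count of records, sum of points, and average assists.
SELECT game,
       COUNT(*) as cnt,
       SUM(points) as total_points,
       AVG(assists) as avg_assists
FROM scores
GROUP BY game

Result:
  Baseball: 3 records, 48 total points, 7.00 avg assists
  Basketball: 1 records, 35 total points, 11.00 avg assists
  Football: 3 records, 65 total points, 7.33 avg assists
  Rugby: 1 records, 7 total points, 4.00 avg assists
  Soccer: 1 records, 30 total points, 13.00 avg assists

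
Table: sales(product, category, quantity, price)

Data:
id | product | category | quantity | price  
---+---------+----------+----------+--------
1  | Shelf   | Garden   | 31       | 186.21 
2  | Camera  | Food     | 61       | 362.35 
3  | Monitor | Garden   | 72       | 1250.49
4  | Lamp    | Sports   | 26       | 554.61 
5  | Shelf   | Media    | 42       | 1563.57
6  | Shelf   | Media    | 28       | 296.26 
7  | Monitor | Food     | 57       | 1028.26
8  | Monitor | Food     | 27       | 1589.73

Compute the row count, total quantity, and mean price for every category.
SELECT category,
       COUNT(*) as cnt,
       SUM(quantity) as total_quantity,
       AVG(price) as avg_price
FROM sales
GROUP BY category

Result:
  Food: 3 records, 145 total quantity, 993.45 avg price
  Garden: 2 records, 103 total quantity, 718.35 avg price
  Media: 2 records, 70 total quantity, 929.92 avg price
  Sports: 1 records, 26 total quantity, 554.61 avg price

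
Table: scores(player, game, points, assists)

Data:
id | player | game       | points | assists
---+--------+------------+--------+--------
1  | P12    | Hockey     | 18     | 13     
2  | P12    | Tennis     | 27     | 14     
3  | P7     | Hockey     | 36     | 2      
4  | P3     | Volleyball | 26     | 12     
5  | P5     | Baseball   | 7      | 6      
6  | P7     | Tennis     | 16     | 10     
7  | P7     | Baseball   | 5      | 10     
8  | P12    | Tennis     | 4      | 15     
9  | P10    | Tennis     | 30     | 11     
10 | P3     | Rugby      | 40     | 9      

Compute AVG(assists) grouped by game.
SELECT game, AVG(assists) as result
FROM scores
GROUP BY game

Result:
  Baseball: 8.00
  Hockey: 7.50
  Rugby: 9.00
  Tennis: 12.50
  Volleyball: 12.00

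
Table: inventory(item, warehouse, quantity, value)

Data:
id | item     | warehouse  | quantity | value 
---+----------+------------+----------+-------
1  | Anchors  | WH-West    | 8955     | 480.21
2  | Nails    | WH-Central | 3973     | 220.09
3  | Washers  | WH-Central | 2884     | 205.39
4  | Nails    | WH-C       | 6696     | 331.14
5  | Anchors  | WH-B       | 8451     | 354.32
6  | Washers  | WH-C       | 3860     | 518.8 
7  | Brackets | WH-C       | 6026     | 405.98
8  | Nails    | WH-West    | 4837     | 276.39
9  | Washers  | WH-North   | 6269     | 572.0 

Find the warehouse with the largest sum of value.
SELECT warehouse, SUM(value) as val
FROM inventory
GROUP BY warehouse
ORDER BY val DESC
LIMIT 1

Result: WH-C with sum(value) = 1255.92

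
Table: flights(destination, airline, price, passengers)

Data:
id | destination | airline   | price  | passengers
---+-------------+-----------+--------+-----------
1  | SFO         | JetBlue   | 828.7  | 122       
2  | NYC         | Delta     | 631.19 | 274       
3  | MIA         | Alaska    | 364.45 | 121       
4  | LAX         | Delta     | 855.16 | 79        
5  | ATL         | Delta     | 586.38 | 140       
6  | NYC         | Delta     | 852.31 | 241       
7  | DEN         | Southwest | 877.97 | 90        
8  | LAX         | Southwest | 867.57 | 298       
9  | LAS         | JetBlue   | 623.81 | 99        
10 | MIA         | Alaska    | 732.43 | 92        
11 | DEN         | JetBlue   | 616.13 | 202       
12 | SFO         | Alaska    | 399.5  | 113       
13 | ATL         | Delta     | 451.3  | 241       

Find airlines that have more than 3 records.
SELECT airline, COUNT(*) as cnt
FROM flights
GROUP BY airline
HAVING COUNT(*) > 3

Result:
  Delta: 5

Note: HAVING filters groups after aggregation, WHERE filters rows before.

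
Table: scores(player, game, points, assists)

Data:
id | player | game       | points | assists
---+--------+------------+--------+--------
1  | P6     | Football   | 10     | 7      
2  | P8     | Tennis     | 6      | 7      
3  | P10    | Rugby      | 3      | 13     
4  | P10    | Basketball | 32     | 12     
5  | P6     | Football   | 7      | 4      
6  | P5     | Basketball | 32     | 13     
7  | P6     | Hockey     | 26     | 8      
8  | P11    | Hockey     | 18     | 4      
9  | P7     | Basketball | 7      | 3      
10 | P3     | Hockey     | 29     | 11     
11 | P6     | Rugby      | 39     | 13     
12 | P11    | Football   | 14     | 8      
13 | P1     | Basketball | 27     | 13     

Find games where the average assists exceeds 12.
SELECT game, AVG(assists)
FROM scores
GROUP BY game
HAVING AVG(assists) > 12

Result:
  Rugby: avg=13.00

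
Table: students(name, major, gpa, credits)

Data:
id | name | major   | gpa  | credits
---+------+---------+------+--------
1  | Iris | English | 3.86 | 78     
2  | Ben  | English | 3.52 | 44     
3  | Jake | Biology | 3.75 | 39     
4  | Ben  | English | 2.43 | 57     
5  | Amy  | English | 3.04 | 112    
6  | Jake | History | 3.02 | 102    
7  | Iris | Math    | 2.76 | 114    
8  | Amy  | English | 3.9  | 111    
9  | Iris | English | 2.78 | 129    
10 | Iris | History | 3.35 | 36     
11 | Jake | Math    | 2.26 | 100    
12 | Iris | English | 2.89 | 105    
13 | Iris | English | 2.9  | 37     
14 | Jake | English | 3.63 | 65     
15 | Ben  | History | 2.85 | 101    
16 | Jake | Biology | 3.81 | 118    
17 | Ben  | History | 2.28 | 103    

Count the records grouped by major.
SELECT major, COUNT(*) as count
FROM students
GROUP BY major

Result:
  Biology: 2
  English: 9
  History: 4
  Math: 2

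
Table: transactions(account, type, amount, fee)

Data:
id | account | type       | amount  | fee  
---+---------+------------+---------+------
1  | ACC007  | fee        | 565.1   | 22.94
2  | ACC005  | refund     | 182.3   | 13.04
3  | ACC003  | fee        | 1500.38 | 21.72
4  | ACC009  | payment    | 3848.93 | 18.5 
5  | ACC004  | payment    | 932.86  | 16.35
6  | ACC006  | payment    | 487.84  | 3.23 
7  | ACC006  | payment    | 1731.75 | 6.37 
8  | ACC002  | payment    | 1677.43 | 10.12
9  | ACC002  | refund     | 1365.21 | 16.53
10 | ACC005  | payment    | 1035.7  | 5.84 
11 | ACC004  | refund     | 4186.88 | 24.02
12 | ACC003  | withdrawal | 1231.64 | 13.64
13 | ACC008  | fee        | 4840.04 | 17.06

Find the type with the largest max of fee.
SELECT type, MAX(fee) as val
FROM transactions
GROUP BY type
ORDER BY val DESC
LIMIT 1

Result: refund with max(fee) = 24.02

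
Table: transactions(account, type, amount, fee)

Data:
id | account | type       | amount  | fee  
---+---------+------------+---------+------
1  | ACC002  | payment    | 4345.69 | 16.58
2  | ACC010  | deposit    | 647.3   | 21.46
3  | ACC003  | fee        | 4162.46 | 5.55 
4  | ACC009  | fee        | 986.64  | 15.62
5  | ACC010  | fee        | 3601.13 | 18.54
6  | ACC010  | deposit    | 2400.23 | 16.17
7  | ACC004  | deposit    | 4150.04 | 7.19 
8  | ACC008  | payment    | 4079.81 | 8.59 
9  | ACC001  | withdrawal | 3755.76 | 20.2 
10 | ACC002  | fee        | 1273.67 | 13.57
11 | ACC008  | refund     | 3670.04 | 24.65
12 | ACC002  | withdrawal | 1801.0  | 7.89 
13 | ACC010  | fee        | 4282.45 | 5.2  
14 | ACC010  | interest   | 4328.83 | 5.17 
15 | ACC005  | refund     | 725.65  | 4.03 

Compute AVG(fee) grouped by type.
SELECT type, AVG(fee) as result
FROM transactions
GROUP BY type

Result:
  deposit: 14.94
  fee: 11.70
  interest: 5.17
  payment: 12.59
  refund: 14.34
  withdrawal: 14.05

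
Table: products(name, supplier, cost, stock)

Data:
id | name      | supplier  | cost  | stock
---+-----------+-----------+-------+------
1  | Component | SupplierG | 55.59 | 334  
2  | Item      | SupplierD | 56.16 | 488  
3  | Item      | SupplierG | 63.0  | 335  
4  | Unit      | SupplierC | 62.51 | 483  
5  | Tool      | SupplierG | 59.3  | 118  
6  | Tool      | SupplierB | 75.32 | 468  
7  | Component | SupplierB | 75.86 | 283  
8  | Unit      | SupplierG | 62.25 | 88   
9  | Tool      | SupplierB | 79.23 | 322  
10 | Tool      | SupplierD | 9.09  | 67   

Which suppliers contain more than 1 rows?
SELECT supplier, COUNT(*) as cnt
FROM products
GROUP BY supplier
HAVING COUNT(*) > 1

Result:
  SupplierB: 3
  SupplierD: 2
  SupplierG: 4

Note: HAVING filters groups after aggregation, WHERE filters rows before.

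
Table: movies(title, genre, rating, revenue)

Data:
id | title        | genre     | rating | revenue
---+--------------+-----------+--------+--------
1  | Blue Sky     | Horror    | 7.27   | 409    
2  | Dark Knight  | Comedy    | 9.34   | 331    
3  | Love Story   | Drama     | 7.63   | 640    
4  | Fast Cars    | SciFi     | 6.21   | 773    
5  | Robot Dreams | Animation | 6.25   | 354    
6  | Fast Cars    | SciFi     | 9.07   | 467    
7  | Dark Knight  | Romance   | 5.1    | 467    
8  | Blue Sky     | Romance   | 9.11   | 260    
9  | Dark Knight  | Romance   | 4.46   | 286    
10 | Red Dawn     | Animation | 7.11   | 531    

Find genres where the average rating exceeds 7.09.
SELECT genre, AVG(rating)
FROM movies
GROUP BY genre
HAVING AVG(rating) > 7.09

Result:
  Comedy: avg=9.34
  Drama: avg=7.63
  Horror: avg=7.27
  SciFi: avg=7.64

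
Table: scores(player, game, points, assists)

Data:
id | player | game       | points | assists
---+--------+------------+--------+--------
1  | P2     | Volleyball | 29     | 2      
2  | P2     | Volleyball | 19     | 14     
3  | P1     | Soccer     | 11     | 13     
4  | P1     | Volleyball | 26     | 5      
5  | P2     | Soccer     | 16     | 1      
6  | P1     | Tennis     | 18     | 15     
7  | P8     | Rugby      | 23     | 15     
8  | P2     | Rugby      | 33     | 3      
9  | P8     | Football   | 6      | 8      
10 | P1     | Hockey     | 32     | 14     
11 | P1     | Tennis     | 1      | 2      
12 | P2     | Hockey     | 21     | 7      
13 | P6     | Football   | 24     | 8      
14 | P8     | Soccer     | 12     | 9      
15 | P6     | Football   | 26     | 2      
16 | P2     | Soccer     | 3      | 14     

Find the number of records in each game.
SELECT game, COUNT(*) as count
FROM scores
GROUP BY game

Result:
  Football: 3
  Hockey: 2
  Rugby: 2
  Soccer: 4
  Tennis: 2
  Volleyball: 3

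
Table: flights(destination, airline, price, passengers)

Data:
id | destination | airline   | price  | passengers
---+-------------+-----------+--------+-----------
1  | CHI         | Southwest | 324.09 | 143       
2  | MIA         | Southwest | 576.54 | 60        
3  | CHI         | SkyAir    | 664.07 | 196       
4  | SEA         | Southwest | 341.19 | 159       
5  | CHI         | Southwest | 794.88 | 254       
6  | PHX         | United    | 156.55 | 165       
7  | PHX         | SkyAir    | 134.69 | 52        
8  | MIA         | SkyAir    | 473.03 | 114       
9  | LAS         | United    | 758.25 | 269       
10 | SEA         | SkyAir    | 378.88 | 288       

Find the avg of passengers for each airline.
SELECT airline, AVG(passengers) as result
FROM flights
GROUP BY airline

Result:
  SkyAir: 162.50
  Southwest: 154.00
  United: 217.00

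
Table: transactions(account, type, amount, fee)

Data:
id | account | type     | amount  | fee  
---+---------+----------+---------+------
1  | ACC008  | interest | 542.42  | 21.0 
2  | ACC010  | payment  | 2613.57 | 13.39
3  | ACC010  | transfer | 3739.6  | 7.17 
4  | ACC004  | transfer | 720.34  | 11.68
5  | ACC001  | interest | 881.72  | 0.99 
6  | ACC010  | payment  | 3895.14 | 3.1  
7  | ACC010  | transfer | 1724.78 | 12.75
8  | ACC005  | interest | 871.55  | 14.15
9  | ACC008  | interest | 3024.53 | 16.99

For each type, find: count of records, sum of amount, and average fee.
SELECT type,
       COUNT(*) as cnt,
       SUM(amount) as total_amount,
       AVG(fee) as avg_fee
FROM transactions
GROUP BY type

Result:
  interest: 4 records, 5320.22 total amount, 13.28 avg fee
  payment: 2 records, 6508.71 total amount, 8.25 avg fee
  transfer: 3 records, 6184.72 total amount, 10.53 avg fee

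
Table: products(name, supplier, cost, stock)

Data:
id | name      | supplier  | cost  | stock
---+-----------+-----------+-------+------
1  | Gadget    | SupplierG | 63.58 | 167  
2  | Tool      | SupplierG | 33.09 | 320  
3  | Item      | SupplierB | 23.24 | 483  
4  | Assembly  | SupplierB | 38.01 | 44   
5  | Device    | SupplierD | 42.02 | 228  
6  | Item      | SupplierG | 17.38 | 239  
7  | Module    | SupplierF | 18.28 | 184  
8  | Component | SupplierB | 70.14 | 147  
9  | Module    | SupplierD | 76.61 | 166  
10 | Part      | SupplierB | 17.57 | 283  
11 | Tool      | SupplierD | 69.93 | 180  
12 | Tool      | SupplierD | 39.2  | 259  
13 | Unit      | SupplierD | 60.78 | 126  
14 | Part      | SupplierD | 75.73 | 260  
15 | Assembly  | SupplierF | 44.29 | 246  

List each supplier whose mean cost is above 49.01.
SELECT supplier, AVG(cost)
FROM products
GROUP BY supplier
HAVING AVG(cost) > 49.01

Result:
  SupplierD: avg=60.71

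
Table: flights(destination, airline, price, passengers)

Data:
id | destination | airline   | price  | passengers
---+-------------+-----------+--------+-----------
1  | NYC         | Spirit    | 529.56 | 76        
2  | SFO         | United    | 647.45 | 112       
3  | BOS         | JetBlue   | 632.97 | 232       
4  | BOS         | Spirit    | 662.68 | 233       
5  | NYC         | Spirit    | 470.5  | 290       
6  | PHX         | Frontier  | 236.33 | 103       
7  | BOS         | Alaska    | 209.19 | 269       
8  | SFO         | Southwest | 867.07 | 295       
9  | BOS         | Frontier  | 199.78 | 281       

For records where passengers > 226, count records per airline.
SELECT airline, COUNT(*)
FROM flights
WHERE passengers > 226
GROUP BY airline

Note: WHERE filters rows before grouping.

Result:
  Alaska: 1
  Frontier: 1
  JetBlue: 1
  Southwest: 1
  Spirit: 2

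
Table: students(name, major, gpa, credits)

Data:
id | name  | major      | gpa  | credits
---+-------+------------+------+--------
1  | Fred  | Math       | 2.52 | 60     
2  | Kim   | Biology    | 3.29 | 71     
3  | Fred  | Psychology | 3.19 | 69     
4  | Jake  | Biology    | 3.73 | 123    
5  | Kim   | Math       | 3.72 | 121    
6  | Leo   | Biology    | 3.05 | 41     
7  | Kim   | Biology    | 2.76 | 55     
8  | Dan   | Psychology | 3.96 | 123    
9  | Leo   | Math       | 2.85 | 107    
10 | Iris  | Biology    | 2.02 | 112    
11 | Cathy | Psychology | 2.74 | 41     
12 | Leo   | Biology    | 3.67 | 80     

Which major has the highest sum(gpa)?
SELECT major, SUM(gpa) as val
FROM students
GROUP BY major
ORDER BY val DESC
LIMIT 1

Result: Biology with sum(gpa) = 18.52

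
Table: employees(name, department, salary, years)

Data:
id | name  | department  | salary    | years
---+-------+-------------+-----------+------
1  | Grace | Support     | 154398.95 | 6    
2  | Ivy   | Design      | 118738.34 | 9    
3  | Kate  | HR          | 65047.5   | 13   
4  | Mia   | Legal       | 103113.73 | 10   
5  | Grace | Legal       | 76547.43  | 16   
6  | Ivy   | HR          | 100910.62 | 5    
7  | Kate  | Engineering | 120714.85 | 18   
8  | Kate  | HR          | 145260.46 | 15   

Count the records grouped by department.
SELECT department, COUNT(*) as count
FROM employees
GROUP BY department

Result:
  Design: 1
  Engineering: 1
  HR: 3
  Legal: 2
  Support: 1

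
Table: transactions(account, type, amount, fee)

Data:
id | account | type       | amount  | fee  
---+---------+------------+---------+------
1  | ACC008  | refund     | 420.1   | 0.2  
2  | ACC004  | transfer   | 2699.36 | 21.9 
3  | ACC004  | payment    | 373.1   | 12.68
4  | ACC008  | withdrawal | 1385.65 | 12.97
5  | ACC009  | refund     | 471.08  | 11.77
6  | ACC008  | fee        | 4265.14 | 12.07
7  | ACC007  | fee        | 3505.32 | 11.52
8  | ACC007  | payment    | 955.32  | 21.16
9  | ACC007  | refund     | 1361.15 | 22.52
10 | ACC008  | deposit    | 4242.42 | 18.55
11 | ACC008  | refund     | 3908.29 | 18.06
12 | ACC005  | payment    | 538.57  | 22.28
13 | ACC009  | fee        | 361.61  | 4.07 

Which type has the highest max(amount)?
SELECT type, MAX(amount) as val
FROM transactions
GROUP BY type
ORDER BY val DESC
LIMIT 1

Result: fee with max(amount) = 4265.14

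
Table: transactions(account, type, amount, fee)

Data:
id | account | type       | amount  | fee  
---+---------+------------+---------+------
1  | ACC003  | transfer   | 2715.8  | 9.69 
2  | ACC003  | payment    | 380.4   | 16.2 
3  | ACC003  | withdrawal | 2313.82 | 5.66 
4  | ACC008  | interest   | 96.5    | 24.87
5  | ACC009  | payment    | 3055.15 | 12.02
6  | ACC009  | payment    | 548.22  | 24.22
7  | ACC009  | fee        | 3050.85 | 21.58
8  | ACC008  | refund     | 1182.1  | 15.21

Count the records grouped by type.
SELECT type, COUNT(*) as count
FROM transactions
GROUP BY type

Result:
  fee: 1
  interest: 1
  payment: 3
  refund: 1
  transfer: 1
  withdrawal: 1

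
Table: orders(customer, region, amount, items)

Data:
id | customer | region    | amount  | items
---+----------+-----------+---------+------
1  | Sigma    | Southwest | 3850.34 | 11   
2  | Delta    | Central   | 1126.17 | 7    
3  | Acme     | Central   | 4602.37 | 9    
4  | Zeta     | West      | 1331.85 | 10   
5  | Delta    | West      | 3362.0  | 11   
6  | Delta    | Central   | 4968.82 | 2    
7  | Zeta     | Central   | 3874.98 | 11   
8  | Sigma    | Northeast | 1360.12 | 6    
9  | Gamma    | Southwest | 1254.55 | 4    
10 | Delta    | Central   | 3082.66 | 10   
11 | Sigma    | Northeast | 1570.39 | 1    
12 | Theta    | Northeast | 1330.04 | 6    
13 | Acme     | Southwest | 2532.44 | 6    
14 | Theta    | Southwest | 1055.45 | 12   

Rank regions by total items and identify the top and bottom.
SELECT region, SUM(items)
FROM orders
GROUP BY region
ORDER BY SUM(items)

All groups:
  Northeast: 13
  West: 21
  Southwest: 33
  Central: 39

Highest: Central (39)
Lowest: Northeast (13)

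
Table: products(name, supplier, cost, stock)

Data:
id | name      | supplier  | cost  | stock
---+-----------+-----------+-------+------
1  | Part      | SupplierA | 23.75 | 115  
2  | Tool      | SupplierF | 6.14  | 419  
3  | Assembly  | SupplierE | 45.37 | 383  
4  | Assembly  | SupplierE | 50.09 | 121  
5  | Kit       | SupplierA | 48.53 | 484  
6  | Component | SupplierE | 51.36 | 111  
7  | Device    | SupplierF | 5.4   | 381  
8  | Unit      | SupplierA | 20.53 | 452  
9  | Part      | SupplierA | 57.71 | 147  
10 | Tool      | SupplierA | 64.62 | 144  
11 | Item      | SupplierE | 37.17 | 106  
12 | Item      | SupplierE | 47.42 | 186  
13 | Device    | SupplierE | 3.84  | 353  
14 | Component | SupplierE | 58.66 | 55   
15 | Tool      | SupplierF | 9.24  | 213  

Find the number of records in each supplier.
SELECT supplier, COUNT(*) as count
FROM products
GROUP BY supplier

Result:
  SupplierA: 5
  SupplierE: 7
  SupplierF: 3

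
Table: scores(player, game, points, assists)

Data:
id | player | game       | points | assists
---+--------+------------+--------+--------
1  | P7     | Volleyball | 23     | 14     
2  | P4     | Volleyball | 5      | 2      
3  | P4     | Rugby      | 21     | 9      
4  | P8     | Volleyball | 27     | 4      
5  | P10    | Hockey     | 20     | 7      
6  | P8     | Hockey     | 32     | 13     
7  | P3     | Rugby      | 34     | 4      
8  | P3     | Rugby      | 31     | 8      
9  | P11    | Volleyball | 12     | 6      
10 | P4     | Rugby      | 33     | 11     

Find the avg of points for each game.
SELECT game, AVG(points) as result
FROM scores
GROUP BY game

Result:
  Hockey: 26.00
  Rugby: 29.75
  Volleyball: 16.75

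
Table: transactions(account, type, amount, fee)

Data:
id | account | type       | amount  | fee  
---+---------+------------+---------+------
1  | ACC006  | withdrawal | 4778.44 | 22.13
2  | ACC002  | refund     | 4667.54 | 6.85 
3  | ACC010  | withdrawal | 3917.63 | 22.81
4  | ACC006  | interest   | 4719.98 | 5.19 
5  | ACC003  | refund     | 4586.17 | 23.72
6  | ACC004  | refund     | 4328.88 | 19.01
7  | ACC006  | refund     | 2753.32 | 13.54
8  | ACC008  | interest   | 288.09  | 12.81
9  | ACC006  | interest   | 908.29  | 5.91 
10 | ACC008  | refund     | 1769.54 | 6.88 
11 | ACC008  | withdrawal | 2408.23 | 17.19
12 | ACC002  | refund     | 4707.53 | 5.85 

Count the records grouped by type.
SELECT type, COUNT(*) as count
FROM transactions
GROUP BY type

Result:
  interest: 3
  refund: 6
  withdrawal: 3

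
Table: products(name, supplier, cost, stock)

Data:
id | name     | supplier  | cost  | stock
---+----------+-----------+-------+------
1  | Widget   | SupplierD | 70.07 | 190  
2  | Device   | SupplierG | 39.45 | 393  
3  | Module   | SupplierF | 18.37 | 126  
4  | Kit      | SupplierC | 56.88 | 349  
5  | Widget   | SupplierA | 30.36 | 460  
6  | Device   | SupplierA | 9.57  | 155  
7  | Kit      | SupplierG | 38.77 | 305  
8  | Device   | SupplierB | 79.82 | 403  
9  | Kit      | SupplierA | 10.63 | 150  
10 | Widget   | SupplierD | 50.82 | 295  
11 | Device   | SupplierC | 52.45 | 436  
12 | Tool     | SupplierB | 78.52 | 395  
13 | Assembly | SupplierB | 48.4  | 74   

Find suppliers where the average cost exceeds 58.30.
SELECT supplier, AVG(cost)
FROM products
GROUP BY supplier
HAVING AVG(cost) > 58.30

Result:
  SupplierB: avg=68.91
  SupplierD: avg=60.45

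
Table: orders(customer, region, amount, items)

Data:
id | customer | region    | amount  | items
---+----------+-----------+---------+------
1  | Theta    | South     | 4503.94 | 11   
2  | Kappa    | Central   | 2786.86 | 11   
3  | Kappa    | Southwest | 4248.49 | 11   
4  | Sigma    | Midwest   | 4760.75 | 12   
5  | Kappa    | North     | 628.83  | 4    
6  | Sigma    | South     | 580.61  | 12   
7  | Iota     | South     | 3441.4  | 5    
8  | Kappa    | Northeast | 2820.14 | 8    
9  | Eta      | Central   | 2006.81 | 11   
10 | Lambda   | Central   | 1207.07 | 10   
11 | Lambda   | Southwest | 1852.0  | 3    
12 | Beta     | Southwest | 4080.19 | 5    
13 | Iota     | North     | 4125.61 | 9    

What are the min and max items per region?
SELECT region, MIN(items), MAX(items)
FROM orders
GROUP BY region

Result:
  Central: min=10, max=11
  Midwest: min=12, max=12
  North: min=4, max=9
  Northeast: min=8, max=8
  South: min=5, max=12
  Southwest: min=3, max=11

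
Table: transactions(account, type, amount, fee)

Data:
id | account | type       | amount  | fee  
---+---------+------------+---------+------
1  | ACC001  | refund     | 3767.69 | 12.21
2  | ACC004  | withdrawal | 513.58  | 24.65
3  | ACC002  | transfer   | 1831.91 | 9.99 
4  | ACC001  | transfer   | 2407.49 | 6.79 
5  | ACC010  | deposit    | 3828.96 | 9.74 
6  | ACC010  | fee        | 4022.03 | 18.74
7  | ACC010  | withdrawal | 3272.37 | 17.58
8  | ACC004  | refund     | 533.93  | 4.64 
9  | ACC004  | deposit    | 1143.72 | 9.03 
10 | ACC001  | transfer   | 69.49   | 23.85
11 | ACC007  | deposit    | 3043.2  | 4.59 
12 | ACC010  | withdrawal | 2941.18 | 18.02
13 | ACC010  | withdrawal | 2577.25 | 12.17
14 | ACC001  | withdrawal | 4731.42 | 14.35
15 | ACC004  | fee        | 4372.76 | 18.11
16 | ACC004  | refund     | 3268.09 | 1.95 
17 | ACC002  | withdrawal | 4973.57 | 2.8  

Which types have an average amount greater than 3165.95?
SELECT type, AVG(amount)
FROM transactions
GROUP BY type
HAVING AVG(amount) > 3165.95

Result:
  fee: avg=4197.40
  withdrawal: avg=3168.23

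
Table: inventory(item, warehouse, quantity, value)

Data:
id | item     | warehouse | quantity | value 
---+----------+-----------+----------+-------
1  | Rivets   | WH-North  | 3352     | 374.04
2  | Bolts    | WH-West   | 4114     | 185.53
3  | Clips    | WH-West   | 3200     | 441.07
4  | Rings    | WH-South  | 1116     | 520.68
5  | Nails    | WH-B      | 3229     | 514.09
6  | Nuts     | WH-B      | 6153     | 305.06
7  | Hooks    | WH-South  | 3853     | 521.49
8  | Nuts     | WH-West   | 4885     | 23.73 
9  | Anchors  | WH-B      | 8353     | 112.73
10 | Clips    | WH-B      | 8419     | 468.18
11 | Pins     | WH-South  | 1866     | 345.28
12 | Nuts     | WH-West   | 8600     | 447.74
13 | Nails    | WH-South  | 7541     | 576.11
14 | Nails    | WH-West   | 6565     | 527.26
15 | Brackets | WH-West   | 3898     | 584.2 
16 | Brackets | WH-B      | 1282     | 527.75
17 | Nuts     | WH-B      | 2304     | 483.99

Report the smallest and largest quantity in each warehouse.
SELECT warehouse, MIN(quantity), MAX(quantity)
FROM inventory
GROUP BY warehouse

Result:
  WH-B: min=1282, max=8419
  WH-North: min=3352, max=3352
  WH-South: min=1116, max=7541
  WH-West: min=3200, max=8600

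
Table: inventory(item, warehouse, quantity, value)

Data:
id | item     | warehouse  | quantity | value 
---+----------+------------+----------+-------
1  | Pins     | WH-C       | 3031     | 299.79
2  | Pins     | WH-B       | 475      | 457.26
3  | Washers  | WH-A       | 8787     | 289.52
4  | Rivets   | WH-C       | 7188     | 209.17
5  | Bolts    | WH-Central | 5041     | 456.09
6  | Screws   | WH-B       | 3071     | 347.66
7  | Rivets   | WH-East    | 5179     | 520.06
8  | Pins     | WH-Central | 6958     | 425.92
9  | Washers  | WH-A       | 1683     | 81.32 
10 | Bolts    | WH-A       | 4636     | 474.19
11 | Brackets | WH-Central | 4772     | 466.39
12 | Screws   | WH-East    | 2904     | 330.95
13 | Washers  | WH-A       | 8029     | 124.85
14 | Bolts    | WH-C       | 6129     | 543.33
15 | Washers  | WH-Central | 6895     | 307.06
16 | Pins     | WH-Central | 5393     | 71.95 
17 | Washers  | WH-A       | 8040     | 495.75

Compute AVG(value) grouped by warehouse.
SELECT warehouse, AVG(value) as result
FROM inventory
GROUP BY warehouse

Result:
  WH-A: 293.13
  WH-B: 402.46
  WH-C: 350.76
  WH-Central: 345.48
  WH-East: 425.51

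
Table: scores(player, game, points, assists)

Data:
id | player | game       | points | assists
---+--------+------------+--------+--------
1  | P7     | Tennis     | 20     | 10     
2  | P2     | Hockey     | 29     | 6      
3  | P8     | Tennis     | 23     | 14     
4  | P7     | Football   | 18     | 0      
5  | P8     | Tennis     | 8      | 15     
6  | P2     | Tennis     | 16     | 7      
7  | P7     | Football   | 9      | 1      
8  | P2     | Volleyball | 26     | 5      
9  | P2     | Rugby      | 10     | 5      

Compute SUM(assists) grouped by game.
SELECT game, SUM(assists) as result
FROM scores
GROUP BY game

Result:
  Football: 1
  Hockey: 6
  Rugby: 5
  Tennis: 46
  Volleyball: 5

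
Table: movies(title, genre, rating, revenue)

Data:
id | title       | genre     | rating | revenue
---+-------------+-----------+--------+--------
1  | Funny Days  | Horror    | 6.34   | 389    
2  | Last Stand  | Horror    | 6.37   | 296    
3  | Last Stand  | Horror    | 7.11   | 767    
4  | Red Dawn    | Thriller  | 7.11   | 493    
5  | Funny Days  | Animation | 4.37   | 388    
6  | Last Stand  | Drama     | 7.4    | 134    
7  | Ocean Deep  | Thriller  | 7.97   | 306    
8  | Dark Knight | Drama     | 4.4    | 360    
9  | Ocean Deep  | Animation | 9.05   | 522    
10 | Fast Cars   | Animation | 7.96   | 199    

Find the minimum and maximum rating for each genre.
SELECT genre, MIN(rating), MAX(rating)
FROM movies
GROUP BY genre

Result:
  Animation: min=4.37, max=9.05
  Drama: min=4.40, max=7.40
  Horror: min=6.34, max=7.11
  Thriller: min=7.11, max=7.97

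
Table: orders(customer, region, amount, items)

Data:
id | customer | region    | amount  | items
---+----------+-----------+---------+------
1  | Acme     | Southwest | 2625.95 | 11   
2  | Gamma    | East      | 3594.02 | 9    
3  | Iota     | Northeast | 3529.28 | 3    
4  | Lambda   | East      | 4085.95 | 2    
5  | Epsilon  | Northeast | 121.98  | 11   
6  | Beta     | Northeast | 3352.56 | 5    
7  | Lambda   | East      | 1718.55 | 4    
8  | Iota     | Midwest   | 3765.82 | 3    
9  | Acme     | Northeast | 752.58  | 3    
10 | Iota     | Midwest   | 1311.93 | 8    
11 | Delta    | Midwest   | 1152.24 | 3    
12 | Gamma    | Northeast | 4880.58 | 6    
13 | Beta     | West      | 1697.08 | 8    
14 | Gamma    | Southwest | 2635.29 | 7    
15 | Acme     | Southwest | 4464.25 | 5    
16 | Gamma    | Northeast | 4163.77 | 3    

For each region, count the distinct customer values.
SELECT region, COUNT(DISTINCT customer)
FROM orders
GROUP BY region

Result:
  East: 2 distinct
  Midwest: 2 distinct
  Northeast: 5 distinct
  Southwest: 2 distinct
  West: 1 distinct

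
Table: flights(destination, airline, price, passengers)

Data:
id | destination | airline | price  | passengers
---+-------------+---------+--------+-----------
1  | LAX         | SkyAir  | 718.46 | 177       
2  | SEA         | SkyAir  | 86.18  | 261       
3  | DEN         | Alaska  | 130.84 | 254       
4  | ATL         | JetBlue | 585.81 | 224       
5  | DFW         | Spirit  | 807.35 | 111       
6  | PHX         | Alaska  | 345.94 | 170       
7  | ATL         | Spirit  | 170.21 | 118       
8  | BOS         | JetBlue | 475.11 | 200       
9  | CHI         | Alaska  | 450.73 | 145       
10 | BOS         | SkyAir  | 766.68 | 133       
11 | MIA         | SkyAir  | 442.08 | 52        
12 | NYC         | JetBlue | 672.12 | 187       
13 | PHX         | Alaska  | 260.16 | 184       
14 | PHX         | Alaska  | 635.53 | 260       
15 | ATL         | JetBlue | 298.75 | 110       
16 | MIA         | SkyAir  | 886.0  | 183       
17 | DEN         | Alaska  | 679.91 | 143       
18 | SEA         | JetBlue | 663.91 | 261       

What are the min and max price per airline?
SELECT airline, MIN(price), MAX(price)
FROM flights
GROUP BY airline

Result:
  Alaska: min=130.84, max=679.91
  JetBlue: min=298.75, max=672.12
  SkyAir: min=86.18, max=886.00
  Spirit: min=170.21, max=807.35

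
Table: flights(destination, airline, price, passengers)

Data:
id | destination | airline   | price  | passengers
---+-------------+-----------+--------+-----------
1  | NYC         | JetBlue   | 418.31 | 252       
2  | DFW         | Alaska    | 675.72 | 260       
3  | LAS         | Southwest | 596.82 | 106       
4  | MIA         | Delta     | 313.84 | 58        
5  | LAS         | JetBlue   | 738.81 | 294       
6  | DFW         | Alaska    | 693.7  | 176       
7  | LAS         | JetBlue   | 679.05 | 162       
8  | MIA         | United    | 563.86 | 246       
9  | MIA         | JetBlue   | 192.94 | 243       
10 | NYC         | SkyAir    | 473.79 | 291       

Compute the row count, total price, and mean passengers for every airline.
SELECT airline,
       COUNT(*) as cnt,
       SUM(price) as total_price,
       AVG(passengers) as avg_passengers
FROM flights
GROUP BY airline

Result:
  Alaska: 2 records, 1369.42 total price, 218.00 avg passengers
  Delta: 1 records, 313.84 total price, 58.00 avg passengers
  JetBlue: 4 records, 2029.11 total price, 237.75 avg passengers
  SkyAir: 1 records, 473.79 total price, 291.00 avg passengers
  Southwest: 1 records, 596.82 total price, 106.00 avg passengers
  United: 1 records, 563.86 total price, 246.00 avg passengers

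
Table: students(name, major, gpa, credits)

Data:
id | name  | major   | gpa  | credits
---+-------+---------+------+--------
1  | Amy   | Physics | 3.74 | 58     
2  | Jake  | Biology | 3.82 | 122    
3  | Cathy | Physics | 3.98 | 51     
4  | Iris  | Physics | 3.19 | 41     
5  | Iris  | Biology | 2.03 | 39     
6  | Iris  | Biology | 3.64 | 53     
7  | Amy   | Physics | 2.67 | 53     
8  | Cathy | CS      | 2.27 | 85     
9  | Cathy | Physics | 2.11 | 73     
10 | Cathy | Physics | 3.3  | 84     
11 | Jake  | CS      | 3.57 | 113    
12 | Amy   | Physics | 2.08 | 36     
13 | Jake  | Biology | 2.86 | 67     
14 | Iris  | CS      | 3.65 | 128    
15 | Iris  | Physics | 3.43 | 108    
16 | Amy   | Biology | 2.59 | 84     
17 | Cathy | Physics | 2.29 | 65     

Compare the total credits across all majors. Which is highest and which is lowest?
SELECT major, SUM(credits)
FROM students
GROUP BY major
ORDER BY SUM(credits)

All groups:
  CS: 326
  Biology: 365
  Physics: 569

Highest: Physics (569)
Lowest: CS (326)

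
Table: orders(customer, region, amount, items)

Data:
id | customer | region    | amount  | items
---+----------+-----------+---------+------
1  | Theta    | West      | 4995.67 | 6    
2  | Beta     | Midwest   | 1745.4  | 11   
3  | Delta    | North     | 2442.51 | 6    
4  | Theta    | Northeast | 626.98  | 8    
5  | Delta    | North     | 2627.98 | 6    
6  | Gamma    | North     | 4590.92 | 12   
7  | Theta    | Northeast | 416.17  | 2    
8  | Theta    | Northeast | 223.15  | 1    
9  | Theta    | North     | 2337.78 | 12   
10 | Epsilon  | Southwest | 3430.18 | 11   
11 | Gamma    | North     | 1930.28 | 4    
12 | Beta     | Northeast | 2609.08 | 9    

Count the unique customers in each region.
SELECT region, COUNT(DISTINCT customer)
FROM orders
GROUP BY region

Result:
  Midwest: 1 distinct
  North: 3 distinct
  Northeast: 2 distinct
  Southwest: 1 distinct
  West: 1 distinct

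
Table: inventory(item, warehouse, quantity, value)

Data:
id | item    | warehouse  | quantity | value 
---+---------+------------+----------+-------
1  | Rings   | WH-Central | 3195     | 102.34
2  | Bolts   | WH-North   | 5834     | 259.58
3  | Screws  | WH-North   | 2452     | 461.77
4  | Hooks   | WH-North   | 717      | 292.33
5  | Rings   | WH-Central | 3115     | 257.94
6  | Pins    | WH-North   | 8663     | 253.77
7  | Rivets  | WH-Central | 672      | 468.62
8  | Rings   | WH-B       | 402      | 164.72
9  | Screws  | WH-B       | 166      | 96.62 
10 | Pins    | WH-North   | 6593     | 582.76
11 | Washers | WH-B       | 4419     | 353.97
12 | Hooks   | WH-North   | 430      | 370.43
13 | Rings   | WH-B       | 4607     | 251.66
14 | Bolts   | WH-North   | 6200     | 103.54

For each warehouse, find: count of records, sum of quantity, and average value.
SELECT warehouse,
       COUNT(*) as cnt,
       SUM(quantity) as total_quantity,
       AVG(value) as avg_value
FROM inventory
GROUP BY warehouse

Result:
  WH-B: 4 records, 9594 total quantity, 216.74 avg value
  WH-Central: 3 records, 6982 total quantity, 276.30 avg value
  WH-North: 7 records, 30889 total quantity, 332.03 avg value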